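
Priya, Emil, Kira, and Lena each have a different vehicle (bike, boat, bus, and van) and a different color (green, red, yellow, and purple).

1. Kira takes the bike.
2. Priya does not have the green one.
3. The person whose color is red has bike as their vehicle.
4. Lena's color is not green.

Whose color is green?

With clues 1–2, Priya is impossible for the one with color green.
With clues 1–3, Kira is impossible for the one with color green.
With clues 1–4, Lena is impossible for the one with color green.
That leaves Emil.

Emil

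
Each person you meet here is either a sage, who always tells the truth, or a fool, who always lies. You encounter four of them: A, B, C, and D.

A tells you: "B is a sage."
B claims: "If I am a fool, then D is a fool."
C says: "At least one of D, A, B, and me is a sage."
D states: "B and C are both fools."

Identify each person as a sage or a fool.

Consider A. Suppose A is a fool.
Then no assignment of the remaining roles makes every statement match its speaker's type — contradiction.
So A is a sage.
With that fixed, C's statement is true, so C is a sage.
With that fixed, D's statement is false, so D is a fool.
With that fixed, B's statement is true, so B is a sage.

A: sage, B: sage, C: sage, D: fool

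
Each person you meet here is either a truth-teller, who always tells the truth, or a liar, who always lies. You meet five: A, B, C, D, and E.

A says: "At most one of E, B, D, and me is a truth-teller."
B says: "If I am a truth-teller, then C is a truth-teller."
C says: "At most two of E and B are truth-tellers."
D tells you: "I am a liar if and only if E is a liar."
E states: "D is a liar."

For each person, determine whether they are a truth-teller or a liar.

A: liar, B: truth-teller, C: truth-teller, D: liar, E: truth-teller

Regardless of anyone's role, C's statement is true, so C is a truth-teller.
With that fixed, B's statement is true, so B is a truth-teller.
Consider A. Suppose A is a truth-teller.
Then A's own statement would have to be true, but it can't be — contradiction.
So A is a liar.
Consider D. Suppose D is a truth-teller.
Then no assignment of the remaining roles makes every statement match its speaker's type — contradiction.
So D is a liar.
With that fixed, E's statement is true, so E is a truth-teller.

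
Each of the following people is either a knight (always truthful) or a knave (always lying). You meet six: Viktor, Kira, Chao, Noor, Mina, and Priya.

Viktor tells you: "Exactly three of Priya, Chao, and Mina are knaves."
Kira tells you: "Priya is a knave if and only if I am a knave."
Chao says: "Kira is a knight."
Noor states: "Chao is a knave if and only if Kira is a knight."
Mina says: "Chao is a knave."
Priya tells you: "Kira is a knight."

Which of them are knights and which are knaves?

Consider Viktor. Suppose Viktor is a knight.
Then no assignment of the remaining roles makes every statement match its speaker's type — contradiction.
So Viktor is a knave.
Consider Kira. Suppose Kira is a knave.
Then no assignment of the remaining roles makes every statement match its speaker's type — contradiction.
So Kira is a knight.
With that fixed, Chao's statement is true, so Chao is a knight.
With that fixed, Noor's statement is false, so Noor is a knave.
With that fixed, Mina's statement is false, so Mina is a knave.
With that fixed, Priya's statement is true, so Priya is a knight.

Viktor: knave, Kira: knight, Chao: knight, Noor: knave, Mina: knave, Priya: knight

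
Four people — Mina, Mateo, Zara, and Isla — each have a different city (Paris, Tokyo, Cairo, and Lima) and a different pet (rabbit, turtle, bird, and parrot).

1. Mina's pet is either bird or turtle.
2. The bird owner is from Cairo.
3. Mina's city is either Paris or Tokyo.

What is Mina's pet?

Clue 1 rules out parrot and rabbit for Mina's pet.
With clues 1–3, bird is impossible for Mina's pet.
That leaves turtle.

turtle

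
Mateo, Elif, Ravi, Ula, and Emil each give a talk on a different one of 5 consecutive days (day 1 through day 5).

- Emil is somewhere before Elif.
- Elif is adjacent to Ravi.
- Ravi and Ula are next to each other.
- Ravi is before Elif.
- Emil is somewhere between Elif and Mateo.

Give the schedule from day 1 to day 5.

Mateo, Emil, Ula, Ravi, Elif

From clue 1: Elif is in {2,3,4,5}.
From clues 1–2: Emil is in {1,2,3}.
From clues 1–3: Ravi is in {3,4}.
From clues 1–4: Elif is in {4,5}.
From clues 1–5: Mateo → day 1, Emil → day 2, Ula → day 3, Ravi → day 4, Elif → day 5.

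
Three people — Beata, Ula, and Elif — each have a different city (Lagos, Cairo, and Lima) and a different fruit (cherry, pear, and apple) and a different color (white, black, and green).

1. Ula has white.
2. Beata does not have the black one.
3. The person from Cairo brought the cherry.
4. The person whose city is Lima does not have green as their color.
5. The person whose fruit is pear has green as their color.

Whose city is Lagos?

Beata

With clues 1–5, Elif and Ula are impossible for the one with city Lagos.
That leaves Beata.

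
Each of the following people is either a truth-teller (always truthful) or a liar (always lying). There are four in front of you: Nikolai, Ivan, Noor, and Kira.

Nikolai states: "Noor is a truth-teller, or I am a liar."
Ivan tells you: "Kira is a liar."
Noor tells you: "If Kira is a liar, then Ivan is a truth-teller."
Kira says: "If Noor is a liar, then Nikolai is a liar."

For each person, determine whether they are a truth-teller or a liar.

Consider Nikolai. Suppose Nikolai is a liar.
Then Nikolai's own statement would have to be false, but it can't be — contradiction.
So Nikolai is a truth-teller.
Consider Ivan. Suppose Ivan is a truth-teller.
Then no assignment of the remaining roles makes every statement match its speaker's type — contradiction.
So Ivan is a liar.
Consider Noor. Suppose Noor is a liar.
Then Nikolai's statement comes out false, contradicting Nikolai being a truth-teller.
So Noor is a truth-teller.
With that fixed, Kira's statement is true, so Kira is a truth-teller.

Nikolai: truth-teller, Ivan: liar, Noor: truth-teller, Kira: truth-teller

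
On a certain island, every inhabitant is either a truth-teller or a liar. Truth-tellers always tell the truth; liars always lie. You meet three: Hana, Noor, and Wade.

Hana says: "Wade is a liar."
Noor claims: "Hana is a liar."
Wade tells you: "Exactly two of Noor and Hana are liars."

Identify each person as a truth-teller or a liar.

Consider Hana. Suppose Hana is a liar.
Then no assignment of the remaining roles makes every statement match its speaker's type — contradiction.
So Hana is a truth-teller.
With that fixed, Noor's statement is false, so Noor is a liar.
With that fixed, Wade's statement is false, so Wade is a liar.

Hana: truth-teller, Noor: liar, Wade: liar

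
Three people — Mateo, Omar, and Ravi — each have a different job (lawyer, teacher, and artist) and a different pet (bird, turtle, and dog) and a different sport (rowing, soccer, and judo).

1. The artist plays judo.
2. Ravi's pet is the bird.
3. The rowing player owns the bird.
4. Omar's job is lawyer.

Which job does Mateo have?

With clues 1–4, lawyer and teacher are impossible for Mateo's job.
That leaves artist.

artist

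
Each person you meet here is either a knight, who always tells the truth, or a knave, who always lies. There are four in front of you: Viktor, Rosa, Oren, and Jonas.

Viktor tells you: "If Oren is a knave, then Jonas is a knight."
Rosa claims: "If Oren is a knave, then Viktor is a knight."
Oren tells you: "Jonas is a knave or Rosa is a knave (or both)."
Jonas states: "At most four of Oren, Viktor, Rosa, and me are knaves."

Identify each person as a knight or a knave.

Regardless of anyone's role, Jonas's statement is true, so Jonas is a knight.
With that fixed, Viktor's statement is true, so Viktor is a knight.
With that fixed, Rosa's statement is true, so Rosa is a knight.
With that fixed, Oren's statement is false, so Oren is a knave.

Viktor: knight, Rosa: knight, Oren: knave, Jonas: knight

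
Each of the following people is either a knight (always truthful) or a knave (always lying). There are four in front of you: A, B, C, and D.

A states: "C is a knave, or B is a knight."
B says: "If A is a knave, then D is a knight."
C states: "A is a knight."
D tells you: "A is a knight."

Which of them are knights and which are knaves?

Consider A. Suppose A is a knave.
Then no assignment of the remaining roles makes every statement match its speaker's type — contradiction.
So A is a knight.
With that fixed, B's statement is true, so B is a knight.
With that fixed, C's statement is true, so C is a knight.
With that fixed, D's statement is true, so D is a knight.

A: knight, B: knight, C: knight, D: knight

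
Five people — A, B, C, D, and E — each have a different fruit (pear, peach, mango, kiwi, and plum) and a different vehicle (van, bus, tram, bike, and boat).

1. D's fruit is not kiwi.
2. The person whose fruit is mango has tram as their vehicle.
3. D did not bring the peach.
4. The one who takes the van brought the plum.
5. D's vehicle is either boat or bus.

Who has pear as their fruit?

D

With clues 1–5, A, B, C, and E are impossible for the one with fruit pear.
That leaves D.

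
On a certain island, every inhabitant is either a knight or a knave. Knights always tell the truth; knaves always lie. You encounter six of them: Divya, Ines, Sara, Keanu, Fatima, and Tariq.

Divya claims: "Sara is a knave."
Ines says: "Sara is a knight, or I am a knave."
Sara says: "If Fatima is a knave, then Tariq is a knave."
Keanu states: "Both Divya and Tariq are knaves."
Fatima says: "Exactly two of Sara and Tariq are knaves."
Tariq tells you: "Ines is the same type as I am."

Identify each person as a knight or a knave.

Divya: knave, Ines: knight, Sara: knight, Keanu: knight, Fatima: knave, Tariq: knave

Consider Divya. Suppose Divya is a knight.
Then no assignment of the remaining roles makes every statement match its speaker's type — contradiction.
So Divya is a knave.
Consider Ines. Suppose Ines is a knave.
Then Ines's own statement would have to be false, but it can't be — contradiction.
So Ines is a knight.
Consider Sara. Suppose Sara is a knave.
Then Divya's statement comes out true, contradicting Divya being a knave.
So Sara is a knight.
With that fixed, Fatima's statement is false, so Fatima is a knave.
Consider Keanu. Suppose Keanu is a knave.
Then no assignment of the remaining roles makes every statement match its speaker's type — contradiction.
So Keanu is a knight.
Consider Tariq. Suppose Tariq is a knight.
Then Sara's statement comes out false, contradicting Sara being a knight.
So Tariq is a knave.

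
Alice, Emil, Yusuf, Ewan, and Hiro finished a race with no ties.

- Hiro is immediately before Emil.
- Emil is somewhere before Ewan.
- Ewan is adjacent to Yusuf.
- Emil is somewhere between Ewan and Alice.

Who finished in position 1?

Alice

With clue 1, Emil is ruled out for place 1.
With clues 1–2, Ewan is ruled out for place 1.
With clues 1–3, Yusuf is ruled out for place 1.
With clues 1–4, Hiro is ruled out for place 1.
So place 1 is Alice.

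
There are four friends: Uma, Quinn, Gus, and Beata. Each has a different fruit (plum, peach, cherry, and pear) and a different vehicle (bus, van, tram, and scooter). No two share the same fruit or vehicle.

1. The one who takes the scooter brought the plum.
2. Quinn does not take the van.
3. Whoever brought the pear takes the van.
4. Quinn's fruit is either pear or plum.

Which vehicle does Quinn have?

scooter

With clues 1–2, van is impossible for Quinn's vehicle.
With clues 1–4, bus and tram are impossible for Quinn's vehicle.
That leaves scooter.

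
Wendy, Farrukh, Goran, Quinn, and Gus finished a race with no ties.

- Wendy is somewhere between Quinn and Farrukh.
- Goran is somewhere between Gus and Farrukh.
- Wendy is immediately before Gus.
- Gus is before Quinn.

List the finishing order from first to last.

Farrukh, Goran, Wendy, Gus, Quinn

From clue 1: Wendy is in {2,3,4}.
From clues 1–3: Wendy is in {2,3}.
From clues 1–4: Farrukh → place 1, Goran → place 2, Wendy → place 3, Gus → place 4, Quinn → place 5.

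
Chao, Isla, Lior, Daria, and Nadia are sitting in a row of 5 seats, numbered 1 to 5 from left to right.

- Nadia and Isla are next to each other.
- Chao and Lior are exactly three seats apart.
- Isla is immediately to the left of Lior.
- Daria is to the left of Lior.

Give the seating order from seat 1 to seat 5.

Daria, Chao, Nadia, Isla, Lior

From clues 1–2: Daria is in {1,5}.
From clues 1–3: Chao is in {1,2}.
From clues 1–4: Daria → seat 1, Chao → seat 2, Nadia → seat 3, Isla → seat 4, Lior → seat 5.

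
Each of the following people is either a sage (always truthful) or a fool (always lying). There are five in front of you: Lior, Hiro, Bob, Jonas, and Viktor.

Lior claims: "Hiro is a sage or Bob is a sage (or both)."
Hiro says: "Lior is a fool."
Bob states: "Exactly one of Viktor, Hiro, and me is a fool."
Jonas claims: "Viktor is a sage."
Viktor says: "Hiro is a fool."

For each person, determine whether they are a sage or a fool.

Consider Lior. Suppose Lior is a fool.
Then no assignment of the remaining roles makes every statement match its speaker's type — contradiction.
So Lior is a sage.
With that fixed, Hiro's statement is false, so Hiro is a fool.
With that fixed, Viktor's statement is true, so Viktor is a sage.
With that fixed, Jonas's statement is true, so Jonas is a sage.
Consider Bob. Suppose Bob is a fool.
Then Lior's statement comes out false, contradicting Lior being a sage.
So Bob is a sage.

Lior: sage, Hiro: fool, Bob: sage, Jonas: sage, Viktor: sage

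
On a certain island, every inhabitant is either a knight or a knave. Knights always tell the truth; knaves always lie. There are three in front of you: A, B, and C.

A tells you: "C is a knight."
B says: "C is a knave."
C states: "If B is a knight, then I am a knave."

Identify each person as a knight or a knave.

A: knight, B: knave, C: knight

Consider A. Suppose A is a knave.
Then no assignment of the remaining roles makes every statement match its speaker's type — contradiction.
So A is a knight.
Consider B. Suppose B is a knight.
Then whichever role C has, C's statement has the wrong truth value — contradiction.
So B is a knave.
With that fixed, C's statement is true, so C is a knight.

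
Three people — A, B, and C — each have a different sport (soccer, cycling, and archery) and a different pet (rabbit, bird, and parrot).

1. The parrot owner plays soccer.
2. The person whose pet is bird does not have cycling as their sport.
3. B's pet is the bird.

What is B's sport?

With clues 1–3, cycling and soccer are impossible for B's sport.
That leaves archery.

archery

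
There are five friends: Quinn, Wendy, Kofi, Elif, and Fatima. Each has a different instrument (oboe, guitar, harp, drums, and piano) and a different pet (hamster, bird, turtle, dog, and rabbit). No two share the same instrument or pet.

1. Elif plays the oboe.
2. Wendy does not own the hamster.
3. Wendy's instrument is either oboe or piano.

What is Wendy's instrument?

Clue 1 rules out oboe for Wendy's instrument.
With clues 1–3, drums, guitar, and harp are impossible for Wendy's instrument.
That leaves piano.

piano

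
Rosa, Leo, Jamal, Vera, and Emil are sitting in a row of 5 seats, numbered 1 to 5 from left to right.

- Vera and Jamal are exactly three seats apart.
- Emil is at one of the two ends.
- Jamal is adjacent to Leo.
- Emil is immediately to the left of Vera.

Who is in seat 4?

With clues 1–2, Emil is ruled out for seat 4.
With clues 1–4, Jamal, Rosa, and Vera are ruled out for seat 4.
So seat 4 is Leo.

Leo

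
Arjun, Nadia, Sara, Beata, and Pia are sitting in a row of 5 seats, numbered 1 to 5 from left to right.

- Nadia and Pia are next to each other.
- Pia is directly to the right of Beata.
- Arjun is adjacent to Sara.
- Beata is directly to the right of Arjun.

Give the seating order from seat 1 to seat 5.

Sara, Arjun, Beata, Pia, Nadia

From clues 1–2: Nadia is in {3,4,5}.
From clues 1–3: Nadia is in {3,5}.
From clues 1–4: Sara → seat 1, Arjun → seat 2, Beata → seat 3, Pia → seat 4, Nadia → seat 5.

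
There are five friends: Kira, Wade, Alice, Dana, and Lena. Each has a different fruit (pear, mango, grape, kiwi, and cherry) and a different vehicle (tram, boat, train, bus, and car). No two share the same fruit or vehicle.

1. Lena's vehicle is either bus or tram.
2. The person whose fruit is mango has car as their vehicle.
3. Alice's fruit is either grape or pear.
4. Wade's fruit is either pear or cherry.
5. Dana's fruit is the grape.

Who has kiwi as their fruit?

Lena

With clues 1–3, Alice is impossible for the one with fruit kiwi.
With clues 1–4, Wade is impossible for the one with fruit kiwi.
With clues 1–5, Dana and Kira are impossible for the one with fruit kiwi.
That leaves Lena.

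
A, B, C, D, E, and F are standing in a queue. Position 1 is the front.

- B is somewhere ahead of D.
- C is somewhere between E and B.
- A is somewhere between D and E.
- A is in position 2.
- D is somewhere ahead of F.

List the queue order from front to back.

From clue 1: B is in {1,2,3,4,5}.
From clues 1–2: C is in {2,3,4,5}.
From clues 1–3: A is in {2,3,4,5}.
From clues 1–4: E → position 1, A → position 2.
From clues 1–5: C → position 3, B → position 4, D → position 5, F → position 6.

E, A, C, B, D, F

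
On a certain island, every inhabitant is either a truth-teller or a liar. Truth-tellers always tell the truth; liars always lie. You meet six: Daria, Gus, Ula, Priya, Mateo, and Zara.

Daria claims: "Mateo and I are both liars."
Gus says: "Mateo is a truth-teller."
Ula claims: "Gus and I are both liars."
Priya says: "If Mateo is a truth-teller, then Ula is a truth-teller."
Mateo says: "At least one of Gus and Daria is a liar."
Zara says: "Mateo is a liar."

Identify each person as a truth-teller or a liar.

Consider Daria. Suppose Daria is a truth-teller.
Then Daria's own statement would have to be true, but it can't be — contradiction.
So Daria is a liar.
With that fixed, Mateo's statement is true, so Mateo is a truth-teller.
With that fixed, Zara's statement is false, so Zara is a liar.
With that fixed, Gus's statement is true, so Gus is a truth-teller.
With that fixed, Ula's statement is false, so Ula is a liar.
With that fixed, Priya's statement is false, so Priya is a liar.

Daria: liar, Gus: truth-teller, Ula: liar, Priya: liar, Mateo: truth-teller, Zara: liar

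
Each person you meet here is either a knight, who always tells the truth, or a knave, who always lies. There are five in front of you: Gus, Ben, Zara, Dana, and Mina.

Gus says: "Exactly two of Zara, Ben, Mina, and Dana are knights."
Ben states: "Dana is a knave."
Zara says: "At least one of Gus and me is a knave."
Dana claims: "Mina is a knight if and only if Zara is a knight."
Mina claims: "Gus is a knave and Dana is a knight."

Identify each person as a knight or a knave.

Consider Gus. Suppose Gus is a knight.
Then whichever role Zara has, Zara's statement has the wrong truth value — contradiction.
So Gus is a knave.
With that fixed, Zara's statement is true, so Zara is a knight.
Consider Ben. Suppose Ben is a knight.
Then no assignment of the remaining roles makes every statement match its speaker's type — contradiction.
So Ben is a knave.
Consider Dana. Suppose Dana is a knave.
Then Ben's statement comes out true, contradicting Ben being a knave.
So Dana is a knight.
With that fixed, Mina's statement is true, so Mina is a knight.

Gus: knave, Ben: knave, Zara: knight, Dana: knight, Mina: knight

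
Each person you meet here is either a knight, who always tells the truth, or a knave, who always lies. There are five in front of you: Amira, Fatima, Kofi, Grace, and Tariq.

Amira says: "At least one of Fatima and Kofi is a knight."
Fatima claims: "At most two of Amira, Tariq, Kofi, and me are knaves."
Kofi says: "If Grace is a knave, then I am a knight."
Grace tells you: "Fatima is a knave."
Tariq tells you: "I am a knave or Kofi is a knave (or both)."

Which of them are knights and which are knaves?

Amira: knight, Fatima: knight, Kofi: knave, Grace: knave, Tariq: knight

Consider Amira. Suppose Amira is a knave.
Then no assignment of the remaining roles makes every statement match its speaker's type — contradiction.
So Amira is a knight.
Consider Fatima. Suppose Fatima is a knave.
Then no assignment of the remaining roles makes every statement match its speaker's type — contradiction.
So Fatima is a knight.
With that fixed, Grace's statement is false, so Grace is a knave.
Consider Kofi. Suppose Kofi is a knight.
Then whichever role Tariq has, Tariq's statement has the wrong truth value — contradiction.
So Kofi is a knave.
With that fixed, Tariq's statement is true, so Tariq is a knight.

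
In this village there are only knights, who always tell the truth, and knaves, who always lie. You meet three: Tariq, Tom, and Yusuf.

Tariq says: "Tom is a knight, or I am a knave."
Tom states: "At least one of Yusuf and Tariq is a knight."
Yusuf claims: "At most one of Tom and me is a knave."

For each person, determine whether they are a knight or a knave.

Tariq: knight, Tom: knight, Yusuf: knight

Consider Tariq. Suppose Tariq is a knave.
Then Tariq's own statement would have to be false, but it can't be — contradiction.
So Tariq is a knight.
With that fixed, Tom's statement is true, so Tom is a knight.
With that fixed, Yusuf's statement is true, so Yusuf is a knight.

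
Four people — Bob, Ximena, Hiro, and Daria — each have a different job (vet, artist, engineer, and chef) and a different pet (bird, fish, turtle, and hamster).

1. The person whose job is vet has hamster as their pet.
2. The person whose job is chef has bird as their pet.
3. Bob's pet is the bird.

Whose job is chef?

With clues 1–3, Daria, Hiro, and Ximena are impossible for the one with job chef.
That leaves Bob.

Bob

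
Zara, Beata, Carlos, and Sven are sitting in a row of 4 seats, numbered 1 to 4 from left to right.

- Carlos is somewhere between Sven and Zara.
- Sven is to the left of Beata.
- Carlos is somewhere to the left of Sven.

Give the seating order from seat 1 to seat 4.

From clue 1: Carlos is in {2,3}.
From clues 1–3: Zara → seat 1, Carlos → seat 2, Sven → seat 3, Beata → seat 4.

Zara, Carlos, Sven, Beata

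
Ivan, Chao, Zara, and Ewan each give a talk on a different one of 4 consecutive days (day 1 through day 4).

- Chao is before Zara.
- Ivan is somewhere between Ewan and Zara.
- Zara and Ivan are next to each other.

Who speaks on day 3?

With clues 1–2, Ewan and Zara are ruled out for day 3.
With clues 1–3, Chao is ruled out for day 3.
So day 3 is Ivan.

Ivan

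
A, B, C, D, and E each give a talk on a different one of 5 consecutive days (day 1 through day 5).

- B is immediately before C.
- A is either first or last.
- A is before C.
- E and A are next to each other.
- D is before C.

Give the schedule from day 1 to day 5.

A, E, D, B, C

From clue 1: B is in {1,2,3,4}.
From clues 1–2: A is in {1,5}.
From clues 1–3: A → day 1.
From clues 1–4: E → day 2.
From clues 1–5: D → day 3, B → day 4, C → day 5.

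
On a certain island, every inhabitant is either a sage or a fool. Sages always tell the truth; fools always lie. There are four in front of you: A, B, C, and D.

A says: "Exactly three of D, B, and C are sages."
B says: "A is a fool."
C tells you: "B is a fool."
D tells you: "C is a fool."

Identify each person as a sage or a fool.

A: fool, B: sage, C: fool, D: sage

Consider A. Suppose A is a sage.
Then no assignment of the remaining roles makes every statement match its speaker's type — contradiction.
So A is a fool.
With that fixed, B's statement is true, so B is a sage.
With that fixed, C's statement is false, so C is a fool.
With that fixed, D's statement is true, so D is a sage.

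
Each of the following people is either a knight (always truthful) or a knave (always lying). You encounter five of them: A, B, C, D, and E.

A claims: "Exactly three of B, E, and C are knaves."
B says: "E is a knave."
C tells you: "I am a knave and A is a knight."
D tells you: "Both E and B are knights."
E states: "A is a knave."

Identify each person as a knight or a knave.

Consider A. Suppose A is a knight.
Then whichever role C has, C's statement has the wrong truth value — contradiction.
So A is a knave.
With that fixed, C's statement is false, so C is a knave.
With that fixed, E's statement is true, so E is a knight.
With that fixed, B's statement is false, so B is a knave.
With that fixed, D's statement is false, so D is a knave.

A: knave, B: knave, C: knave, D: knave, E: knight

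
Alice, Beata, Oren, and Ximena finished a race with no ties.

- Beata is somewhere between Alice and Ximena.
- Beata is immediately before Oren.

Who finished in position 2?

With clues 1–2, Alice, Oren, and Ximena are ruled out for place 2.
So place 2 is Beata.

Beata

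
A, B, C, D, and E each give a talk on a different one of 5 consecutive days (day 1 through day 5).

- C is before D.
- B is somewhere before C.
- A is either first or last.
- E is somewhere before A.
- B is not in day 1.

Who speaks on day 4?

With clues 1–2, B is ruled out for day 4.
With clues 1–3, A is ruled out for day 4.
With clues 1–4, C is ruled out for day 4.
With clues 1–5, E is ruled out for day 4.
So day 4 is D.

D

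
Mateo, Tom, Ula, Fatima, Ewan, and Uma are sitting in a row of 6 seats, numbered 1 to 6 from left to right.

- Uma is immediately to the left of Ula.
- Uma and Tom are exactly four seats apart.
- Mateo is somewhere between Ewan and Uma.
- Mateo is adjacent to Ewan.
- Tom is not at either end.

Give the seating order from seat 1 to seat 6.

Uma, Ula, Mateo, Ewan, Tom, Fatima

From clue 1: Ula is in {2,3,4,5,6}.
From clues 1–2: Tom is in {1,5,6}.
From clues 1–3: Mateo is in {3,4}.
From clues 1–5: Uma → seat 1, Ula → seat 2, Mateo → seat 3, Ewan → seat 4, Tom → seat 5, Fatima → seat 6.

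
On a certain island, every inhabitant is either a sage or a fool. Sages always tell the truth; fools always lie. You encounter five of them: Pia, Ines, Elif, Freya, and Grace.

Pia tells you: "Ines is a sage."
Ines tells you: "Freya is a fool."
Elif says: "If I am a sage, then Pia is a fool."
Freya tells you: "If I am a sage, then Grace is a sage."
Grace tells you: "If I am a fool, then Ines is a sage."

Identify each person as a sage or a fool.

Consider Pia. Suppose Pia is a sage.
Then whichever role Elif has, Elif's statement has the wrong truth value — contradiction.
So Pia is a fool.
With that fixed, Elif's statement is true, so Elif is a sage.
Consider Ines. Suppose Ines is a sage.
Then Pia's statement comes out true, contradicting Pia being a fool.
So Ines is a fool.
Consider Freya. Suppose Freya is a fool.
Then Ines's statement comes out true, contradicting Ines being a fool.
So Freya is a sage.
Consider Grace. Suppose Grace is a fool.
Then Freya's statement comes out false, contradicting Freya being a sage.
So Grace is a sage.

Pia: fool, Ines: fool, Elif: sage, Freya: sage, Grace: sage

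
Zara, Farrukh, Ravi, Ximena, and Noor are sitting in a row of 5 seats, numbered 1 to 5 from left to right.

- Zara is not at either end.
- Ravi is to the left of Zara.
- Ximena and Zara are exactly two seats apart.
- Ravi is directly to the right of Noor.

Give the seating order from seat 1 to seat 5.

Noor, Ravi, Zara, Farrukh, Ximena

From clue 1: Zara is in {2,3,4}.
From clues 1–4: Noor → seat 1, Ravi → seat 2, Zara → seat 3, Farrukh → seat 4, Ximena → seat 5.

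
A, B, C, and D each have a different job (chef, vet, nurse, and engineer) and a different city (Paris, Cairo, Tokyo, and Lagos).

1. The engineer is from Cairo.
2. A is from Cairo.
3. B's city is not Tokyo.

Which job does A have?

engineer

With clues 1–2, chef, nurse, and vet are impossible for A's job.
That leaves engineer.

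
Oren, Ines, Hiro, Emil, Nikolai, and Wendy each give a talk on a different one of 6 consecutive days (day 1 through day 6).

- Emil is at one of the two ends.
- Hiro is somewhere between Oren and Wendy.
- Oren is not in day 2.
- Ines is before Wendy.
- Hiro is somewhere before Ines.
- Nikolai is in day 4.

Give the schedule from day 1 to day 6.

Oren, Hiro, Ines, Nikolai, Wendy, Emil

From clue 1: Emil is in {1,6}.
From clues 1–5: Oren is in {1,3}.
From clues 1–6: Oren → day 1, Hiro → day 2, Ines → day 3, Nikolai → day 4, Wendy → day 5, Emil → day 6.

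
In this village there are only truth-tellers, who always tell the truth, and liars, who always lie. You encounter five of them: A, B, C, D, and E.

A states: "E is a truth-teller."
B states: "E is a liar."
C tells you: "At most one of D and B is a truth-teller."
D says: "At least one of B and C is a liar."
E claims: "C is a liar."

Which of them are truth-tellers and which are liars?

Consider A. Suppose A is a truth-teller.
Then no assignment of the remaining roles makes every statement match its speaker's type — contradiction.
So A is a liar.
Consider B. Suppose B is a liar.
Then no assignment of the remaining roles makes every statement match its speaker's type — contradiction.
So B is a truth-teller.
Consider C. Suppose C is a liar.
Then no assignment of the remaining roles makes every statement match its speaker's type — contradiction.
So C is a truth-teller.
With that fixed, D's statement is false, so D is a liar.
With that fixed, E's statement is false, so E is a liar.

A: liar, B: truth-teller, C: truth-teller, D: liar, E: liar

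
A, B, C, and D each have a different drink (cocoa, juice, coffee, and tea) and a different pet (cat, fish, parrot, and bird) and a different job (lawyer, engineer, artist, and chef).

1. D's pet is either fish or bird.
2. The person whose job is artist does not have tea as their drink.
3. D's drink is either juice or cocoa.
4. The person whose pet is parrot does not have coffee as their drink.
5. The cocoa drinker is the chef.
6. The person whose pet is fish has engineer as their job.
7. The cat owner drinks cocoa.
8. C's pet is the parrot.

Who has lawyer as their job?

C

With clues 1–7, D is impossible for the one with job lawyer.
With clues 1–8, A and B are impossible for the one with job lawyer.
That leaves C.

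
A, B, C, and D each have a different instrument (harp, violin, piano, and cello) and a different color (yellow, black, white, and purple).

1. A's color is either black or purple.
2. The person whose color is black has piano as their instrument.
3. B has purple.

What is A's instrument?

piano

With clues 1–3, cello, harp, and violin are impossible for A's instrument.
That leaves piano.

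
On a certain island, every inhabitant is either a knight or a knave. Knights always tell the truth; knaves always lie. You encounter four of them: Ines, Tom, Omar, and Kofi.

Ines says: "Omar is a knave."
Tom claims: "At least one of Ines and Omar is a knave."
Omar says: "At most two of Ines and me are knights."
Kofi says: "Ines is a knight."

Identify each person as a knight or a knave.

Regardless of anyone's role, Omar's statement is true, so Omar is a knight.
With that fixed, Ines's statement is false, so Ines is a knave.
With that fixed, Tom's statement is true, so Tom is a knight.
With that fixed, Kofi's statement is false, so Kofi is a knave.

Ines: knave, Tom: knight, Omar: knight, Kofi: knave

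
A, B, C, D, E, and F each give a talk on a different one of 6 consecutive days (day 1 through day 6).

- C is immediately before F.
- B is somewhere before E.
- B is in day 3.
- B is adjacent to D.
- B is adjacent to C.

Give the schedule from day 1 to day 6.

A, D, B, C, F, E

From clue 1: C is in {1,2,3,4,5}.
From clues 1–2: B is in {1,2,3,4,5}.
From clues 1–3: B → day 3.
From clues 1–4: D is in {2,4}.
From clues 1–5: A → day 1, D → day 2, C → day 4, F → day 5, E → day 6.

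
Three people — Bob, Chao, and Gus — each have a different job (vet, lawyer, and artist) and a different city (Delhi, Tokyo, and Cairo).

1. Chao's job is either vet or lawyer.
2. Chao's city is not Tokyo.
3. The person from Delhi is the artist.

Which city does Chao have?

Cairo

With clues 1–2, Tokyo is impossible for Chao's city.
With clues 1–3, Delhi is impossible for Chao's city.
That leaves Cairo.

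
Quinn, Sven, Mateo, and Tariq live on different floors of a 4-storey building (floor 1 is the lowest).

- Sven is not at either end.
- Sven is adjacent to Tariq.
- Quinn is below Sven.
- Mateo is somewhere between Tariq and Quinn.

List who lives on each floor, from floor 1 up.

Quinn, Mateo, Sven, Tariq

From clue 1: Sven is in {2,3}.
From clues 1–3: Quinn is in {1,2}.
From clues 1–4: Quinn → floor 1, Mateo → floor 2, Sven → floor 3, Tariq → floor 4.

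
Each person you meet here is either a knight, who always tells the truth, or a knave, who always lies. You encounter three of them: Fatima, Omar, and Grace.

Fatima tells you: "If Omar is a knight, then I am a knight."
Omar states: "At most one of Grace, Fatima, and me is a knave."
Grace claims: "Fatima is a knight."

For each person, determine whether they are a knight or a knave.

Fatima: knight, Omar: knight, Grace: knight

Consider Fatima. Suppose Fatima is a knave.
Then no assignment of the remaining roles makes every statement match its speaker's type — contradiction.
So Fatima is a knight.
With that fixed, Grace's statement is true, so Grace is a knight.
With that fixed, Omar's statement is true, so Omar is a knight.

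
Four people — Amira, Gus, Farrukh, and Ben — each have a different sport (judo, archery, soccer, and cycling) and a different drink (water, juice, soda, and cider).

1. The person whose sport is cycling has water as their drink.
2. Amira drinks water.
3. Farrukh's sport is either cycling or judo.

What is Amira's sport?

cycling

With clues 1–2, archery, judo, and soccer are impossible for Amira's sport.
That leaves cycling.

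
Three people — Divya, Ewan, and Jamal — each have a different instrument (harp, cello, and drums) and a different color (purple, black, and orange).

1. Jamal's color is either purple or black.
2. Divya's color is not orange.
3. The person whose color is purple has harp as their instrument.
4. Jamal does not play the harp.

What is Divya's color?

purple

With clues 1–2, orange is impossible for Divya's color.
With clues 1–4, black is impossible for Divya's color.
That leaves purple.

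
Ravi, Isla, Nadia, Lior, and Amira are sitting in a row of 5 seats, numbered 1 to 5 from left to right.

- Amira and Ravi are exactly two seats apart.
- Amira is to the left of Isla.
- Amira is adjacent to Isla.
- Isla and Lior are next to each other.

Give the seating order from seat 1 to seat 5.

From clues 1–2: Isla is in {2,3,4,5}.
From clues 1–4: Ravi → seat 1, Nadia → seat 2, Amira → seat 3, Isla → seat 4, Lior → seat 5.

Ravi, Nadia, Amira, Isla, Lior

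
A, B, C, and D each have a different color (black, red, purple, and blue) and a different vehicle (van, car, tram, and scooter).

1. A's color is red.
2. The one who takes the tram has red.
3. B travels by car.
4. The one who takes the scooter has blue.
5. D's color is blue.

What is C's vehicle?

With clues 1–2, tram is impossible for C's vehicle.
With clues 1–3, car is impossible for C's vehicle.
With clues 1–5, scooter is impossible for C's vehicle.
That leaves van.

van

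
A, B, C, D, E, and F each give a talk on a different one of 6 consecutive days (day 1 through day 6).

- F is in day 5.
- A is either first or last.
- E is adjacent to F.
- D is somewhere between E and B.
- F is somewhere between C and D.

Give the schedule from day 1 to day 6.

A, B, D, E, F, C

From clue 1: F → day 5.
From clues 1–2: A is in {1,6}.
From clues 1–5: A → day 1, B → day 2, D → day 3, E → day 4, C → day 6.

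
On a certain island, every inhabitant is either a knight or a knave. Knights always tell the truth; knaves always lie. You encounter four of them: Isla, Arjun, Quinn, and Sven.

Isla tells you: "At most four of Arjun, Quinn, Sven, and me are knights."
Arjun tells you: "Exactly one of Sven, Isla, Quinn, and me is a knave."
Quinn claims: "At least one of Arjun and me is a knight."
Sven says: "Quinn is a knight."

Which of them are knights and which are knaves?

Isla: knight, Arjun: knave, Quinn: knave, Sven: knave

Regardless of anyone's role, Isla's statement is true, so Isla is a knight.
Consider Arjun. Suppose Arjun is a knight.
Then no assignment of the remaining roles makes every statement match its speaker's type — contradiction.
So Arjun is a knave.
Consider Quinn. Suppose Quinn is a knight.
Then no assignment of the remaining roles makes every statement match its speaker's type — contradiction.
So Quinn is a knave.
With that fixed, Sven's statement is false, so Sven is a knave.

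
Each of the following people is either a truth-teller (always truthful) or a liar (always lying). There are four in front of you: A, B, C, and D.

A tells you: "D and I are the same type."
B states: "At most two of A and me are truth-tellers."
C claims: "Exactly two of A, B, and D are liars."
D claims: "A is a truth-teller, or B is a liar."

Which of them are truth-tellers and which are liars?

Regardless of anyone's role, B's statement is true, so B is a truth-teller.
Consider A. Suppose A is a liar.
Then no assignment of the remaining roles makes every statement match its speaker's type — contradiction.
So A is a truth-teller.
With that fixed, C's statement is false, so C is a liar.
With that fixed, D's statement is true, so D is a truth-teller.

A: truth-teller, B: truth-teller, C: liar, D: truth-teller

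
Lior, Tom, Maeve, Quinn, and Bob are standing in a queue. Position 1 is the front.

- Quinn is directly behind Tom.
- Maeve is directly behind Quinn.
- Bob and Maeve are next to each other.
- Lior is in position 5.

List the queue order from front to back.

From clue 1: Tom is in {1,2,3,4}.
From clues 1–2: Tom is in {1,2,3}.
From clues 1–3: Lior is in {1,5}.
From clues 1–4: Tom → position 1, Quinn → position 2, Maeve → position 3, Bob → position 4, Lior → position 5.

Tom, Quinn, Maeve, Bob, Lior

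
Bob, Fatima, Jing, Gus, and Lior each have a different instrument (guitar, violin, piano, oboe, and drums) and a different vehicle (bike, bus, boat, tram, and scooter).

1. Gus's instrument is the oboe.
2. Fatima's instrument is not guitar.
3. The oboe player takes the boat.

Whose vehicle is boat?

With clues 1–3, Bob, Fatima, Jing, and Lior are impossible for the one with vehicle boat.
That leaves Gus.

Gus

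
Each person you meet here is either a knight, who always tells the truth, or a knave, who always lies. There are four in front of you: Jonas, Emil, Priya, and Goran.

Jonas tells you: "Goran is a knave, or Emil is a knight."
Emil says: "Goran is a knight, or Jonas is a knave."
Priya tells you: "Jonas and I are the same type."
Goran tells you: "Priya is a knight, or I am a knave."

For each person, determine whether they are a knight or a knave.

Jonas: knight, Emil: knight, Priya: knight, Goran: knight

Consider Jonas. Suppose Jonas is a knave.
Then whichever role Priya has, Priya's statement has the wrong truth value — contradiction.
So Jonas is a knight.
Consider Emil. Suppose Emil is a knave.
Then no assignment of the remaining roles makes every statement match its speaker's type — contradiction.
So Emil is a knight.
Consider Priya. Suppose Priya is a knave.
Then whichever role Goran has, Goran's statement has the wrong truth value — contradiction.
So Priya is a knight.
With that fixed, Goran's statement is true, so Goran is a knight.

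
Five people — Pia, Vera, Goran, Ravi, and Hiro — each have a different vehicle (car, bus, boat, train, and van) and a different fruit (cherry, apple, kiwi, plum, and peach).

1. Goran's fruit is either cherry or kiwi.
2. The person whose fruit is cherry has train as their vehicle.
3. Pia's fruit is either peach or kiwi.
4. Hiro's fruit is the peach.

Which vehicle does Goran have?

train

With clues 1–4, boat, bus, car, and van are impossible for Goran's vehicle.
That leaves train.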